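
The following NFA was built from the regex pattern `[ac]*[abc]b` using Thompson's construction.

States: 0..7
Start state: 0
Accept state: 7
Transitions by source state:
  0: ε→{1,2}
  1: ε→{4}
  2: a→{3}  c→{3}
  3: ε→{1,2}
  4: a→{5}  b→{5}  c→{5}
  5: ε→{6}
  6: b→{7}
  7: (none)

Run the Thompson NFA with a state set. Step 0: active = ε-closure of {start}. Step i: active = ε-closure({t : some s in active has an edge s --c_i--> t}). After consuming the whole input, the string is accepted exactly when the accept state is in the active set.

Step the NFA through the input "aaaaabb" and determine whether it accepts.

initial (ε-close {0}): {0,1,2,4}
'a' @ 1: {1,2,3,4,5,6}
'a' @ 2: {1,2,3,4,5,6}
'a' @ 3: {1,2,3,4,5,6}
'a' @ 4: {1,2,3,4,5,6}
'a' @ 5: {1,2,3,4,5,6}
'b' @ 6: {5,6,7}  ✓accept
'b' @ 7: {7}  ✓accept
after full input: {7}  (accept=7 in)

Answer: ACCEPT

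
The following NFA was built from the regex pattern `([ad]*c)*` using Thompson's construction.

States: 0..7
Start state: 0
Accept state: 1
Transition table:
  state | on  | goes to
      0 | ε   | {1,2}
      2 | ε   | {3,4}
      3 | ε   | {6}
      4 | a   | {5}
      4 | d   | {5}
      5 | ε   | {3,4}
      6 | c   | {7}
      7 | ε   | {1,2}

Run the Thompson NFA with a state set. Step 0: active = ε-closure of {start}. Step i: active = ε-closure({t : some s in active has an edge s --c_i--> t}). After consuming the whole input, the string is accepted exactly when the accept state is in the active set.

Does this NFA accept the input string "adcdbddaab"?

start: ε-closure({0}) = {0,1,2,3,4,6}
'a' @ 1: {3,4,5,6}
'd' @ 2: {3,4,5,6}
'c' @ 3: {1,2,3,4,6,7}  ✓accept
'd' @ 4: {3,4,5,6}
'b' @ 5: {}  — dead — no transitions
rest 'ddaab' ignored (set empty)
after full input: {}  (accept=1 not in)

Answer: REJECT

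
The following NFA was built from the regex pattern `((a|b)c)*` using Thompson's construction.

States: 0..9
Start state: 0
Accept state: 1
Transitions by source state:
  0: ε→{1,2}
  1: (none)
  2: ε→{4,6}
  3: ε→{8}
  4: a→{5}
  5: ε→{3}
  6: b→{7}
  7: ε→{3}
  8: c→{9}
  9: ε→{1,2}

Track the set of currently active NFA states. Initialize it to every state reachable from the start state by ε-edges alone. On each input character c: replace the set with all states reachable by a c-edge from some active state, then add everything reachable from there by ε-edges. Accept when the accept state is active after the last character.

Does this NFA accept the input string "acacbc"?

S₀ = ε-closure({0}) = {0,1,2,4,6}
'a' @ 1: {3,5,8}
'c' @ 2: {1,2,4,6,9}  [accepting]
'a' @ 3: {3,5,8}
'c' @ 4: {1,2,4,6,9}  [accepting]
'b' @ 5: {3,7,8}
'c' @ 6: {1,2,4,6,9}  [accepting]
end set {1,2,4,6,9} — state 1 in

Answer: ACCEPT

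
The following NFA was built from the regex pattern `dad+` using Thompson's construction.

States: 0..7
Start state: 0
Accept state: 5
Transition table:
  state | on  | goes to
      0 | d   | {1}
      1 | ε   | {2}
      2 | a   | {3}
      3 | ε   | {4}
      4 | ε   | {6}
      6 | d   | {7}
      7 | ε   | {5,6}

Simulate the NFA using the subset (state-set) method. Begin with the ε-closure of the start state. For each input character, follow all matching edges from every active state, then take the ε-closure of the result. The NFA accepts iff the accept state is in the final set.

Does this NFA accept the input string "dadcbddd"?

start: ε-closure({0}) = {0}
'd' @ 1: {1,2}
'a' @ 2: {3,4,6}
'd' @ 3: {5,6,7}  (accept∈set)
'c' @ 4: {}  — dead — no transitions
rest 'bddd' ignored (set empty)
after full input: {}  (accept=5 not in)

Answer: REJECT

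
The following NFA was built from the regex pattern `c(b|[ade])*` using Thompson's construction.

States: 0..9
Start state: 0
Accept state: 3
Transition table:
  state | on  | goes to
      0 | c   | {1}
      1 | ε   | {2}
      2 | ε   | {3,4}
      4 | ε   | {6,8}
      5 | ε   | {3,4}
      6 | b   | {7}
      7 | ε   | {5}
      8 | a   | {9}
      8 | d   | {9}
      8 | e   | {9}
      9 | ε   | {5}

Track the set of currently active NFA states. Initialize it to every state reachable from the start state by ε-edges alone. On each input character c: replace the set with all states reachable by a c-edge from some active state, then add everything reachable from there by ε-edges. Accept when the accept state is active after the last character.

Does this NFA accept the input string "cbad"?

Answer: ACCEPT

Trace:
initial (ε-close {0}): {0}
'c' @ 1: {1,2,3,4,6,8}  (accept∈set)
'b' @ 2: {3,4,5,6,7,8}  (accept∈set)
'a' @ 3: {3,4,5,6,8,9}  (accept∈set)
'd' @ 4: {3,4,5,6,8,9}  (accept∈set)
after full input: {3,4,5,6,8,9}  (accept=3 in)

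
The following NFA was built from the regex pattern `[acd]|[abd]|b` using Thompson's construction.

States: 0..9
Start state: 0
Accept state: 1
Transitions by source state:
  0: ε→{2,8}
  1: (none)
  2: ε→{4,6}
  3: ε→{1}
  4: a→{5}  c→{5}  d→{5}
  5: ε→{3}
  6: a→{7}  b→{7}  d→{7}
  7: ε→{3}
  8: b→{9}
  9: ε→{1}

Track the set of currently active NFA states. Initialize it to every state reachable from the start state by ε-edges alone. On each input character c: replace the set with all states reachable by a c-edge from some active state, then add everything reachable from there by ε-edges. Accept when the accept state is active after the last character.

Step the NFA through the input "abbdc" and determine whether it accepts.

Answer: REJECT

Steps:
start: ε-closure({0}) = {0,2,4,6,8}
'a' @ 1: {1,3,5,7}  ✓accept
'b' @ 2: {}  — state set empty
rest 'bdc' ignored (set empty)
final: {}; accept 1 not in set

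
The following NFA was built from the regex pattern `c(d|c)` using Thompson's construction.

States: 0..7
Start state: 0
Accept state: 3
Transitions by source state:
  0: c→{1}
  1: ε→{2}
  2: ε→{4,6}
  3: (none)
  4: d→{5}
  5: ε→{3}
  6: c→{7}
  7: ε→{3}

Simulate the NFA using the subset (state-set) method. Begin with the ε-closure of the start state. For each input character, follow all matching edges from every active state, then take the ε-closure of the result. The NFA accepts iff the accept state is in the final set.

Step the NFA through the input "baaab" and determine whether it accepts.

Answer: REJECT

Steps:
initial (ε-close {0}): {0}
'b' @ 1: {}  — no active states
rest 'aaab' ignored (set empty)
after full input: {}  (accept=3 not in)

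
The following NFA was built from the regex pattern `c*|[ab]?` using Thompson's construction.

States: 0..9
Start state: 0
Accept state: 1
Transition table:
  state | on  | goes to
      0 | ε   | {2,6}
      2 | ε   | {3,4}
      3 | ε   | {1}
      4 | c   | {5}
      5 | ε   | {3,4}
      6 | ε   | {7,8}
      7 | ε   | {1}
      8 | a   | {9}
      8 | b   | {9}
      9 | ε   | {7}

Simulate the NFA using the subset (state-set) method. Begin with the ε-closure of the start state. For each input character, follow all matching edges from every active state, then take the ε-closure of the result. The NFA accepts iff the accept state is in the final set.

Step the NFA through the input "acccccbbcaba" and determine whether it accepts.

start: ε-closure({0}) = {0,1,2,3,4,6,7,8}
'a' @ 1: {1,7,9}  (accept∈set)
'c' @ 2: {}  — no active states
rest 'ccccbbcaba' ignored (set empty)
after full input: {}  (accept=1 not in)

Answer: REJECT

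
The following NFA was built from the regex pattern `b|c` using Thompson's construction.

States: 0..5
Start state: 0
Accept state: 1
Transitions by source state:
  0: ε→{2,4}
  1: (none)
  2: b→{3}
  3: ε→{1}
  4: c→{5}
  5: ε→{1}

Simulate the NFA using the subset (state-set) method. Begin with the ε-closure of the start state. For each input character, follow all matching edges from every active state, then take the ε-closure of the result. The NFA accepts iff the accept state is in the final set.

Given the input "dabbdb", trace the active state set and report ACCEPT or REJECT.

Answer: REJECT

Derivation:
S₀ = ε-closure({0}) = {0,2,4}
'd' @ 1: {}  — dead — no transitions
rest 'abbdb' ignored (set empty)
after full input: {}  (accept=1 not in)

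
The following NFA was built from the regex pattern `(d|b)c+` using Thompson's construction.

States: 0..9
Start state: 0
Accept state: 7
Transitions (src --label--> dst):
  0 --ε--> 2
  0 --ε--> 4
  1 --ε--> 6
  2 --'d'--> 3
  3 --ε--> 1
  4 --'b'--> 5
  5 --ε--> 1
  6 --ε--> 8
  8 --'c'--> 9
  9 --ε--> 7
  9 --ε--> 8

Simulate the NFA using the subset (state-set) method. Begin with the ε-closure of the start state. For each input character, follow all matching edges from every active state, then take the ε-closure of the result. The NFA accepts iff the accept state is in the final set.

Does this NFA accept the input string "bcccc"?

start: ε-closure({0}) = {0,2,4}
'b' @ 1: {1,5,6,8}
'c' @ 2: {7,8,9}  ✓accept
'c' @ 3: {7,8,9}  ✓accept
'c' @ 4: {7,8,9}  ✓accept
'c' @ 5: {7,8,9}  ✓accept
final: {7,8,9}; accept 7 in set

Answer: ACCEPT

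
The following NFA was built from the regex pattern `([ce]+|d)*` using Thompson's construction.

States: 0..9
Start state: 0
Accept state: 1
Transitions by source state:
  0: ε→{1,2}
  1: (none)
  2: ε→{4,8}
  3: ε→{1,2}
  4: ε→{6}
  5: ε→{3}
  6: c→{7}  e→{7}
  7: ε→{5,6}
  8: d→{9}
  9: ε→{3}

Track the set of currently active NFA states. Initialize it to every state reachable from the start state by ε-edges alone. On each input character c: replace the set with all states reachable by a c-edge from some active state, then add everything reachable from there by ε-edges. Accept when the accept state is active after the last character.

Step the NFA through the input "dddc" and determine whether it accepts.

initial (ε-close {0}): {0,1,2,4,6,8}
'd' @ 1: {1,2,3,4,6,8,9}  (accept∈set)
'd' @ 2: {1,2,3,4,6,8,9}  (accept∈set)
'd' @ 3: {1,2,3,4,6,8,9}  (accept∈set)
'c' @ 4: {1,2,3,4,5,6,7,8}  (accept∈set)
after full input: {1,2,3,4,5,6,7,8}  (accept=1 in)

Answer: ACCEPT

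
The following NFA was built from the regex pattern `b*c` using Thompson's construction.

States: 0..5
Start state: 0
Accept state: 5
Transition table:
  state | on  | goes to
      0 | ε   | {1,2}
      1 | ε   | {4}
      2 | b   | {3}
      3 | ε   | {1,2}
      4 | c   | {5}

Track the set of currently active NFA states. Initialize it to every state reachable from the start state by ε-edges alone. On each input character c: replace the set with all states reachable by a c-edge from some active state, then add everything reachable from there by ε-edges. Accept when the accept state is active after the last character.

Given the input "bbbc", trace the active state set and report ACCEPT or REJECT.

Answer: ACCEPT

Derivation:
initial (ε-close {0}): {0,1,2,4}
'b' @ 1: {1,2,3,4}
'b' @ 2: {1,2,3,4}
'b' @ 3: {1,2,3,4}
'c' @ 4: {5}  (accept∈set)
end set {5} — state 5 in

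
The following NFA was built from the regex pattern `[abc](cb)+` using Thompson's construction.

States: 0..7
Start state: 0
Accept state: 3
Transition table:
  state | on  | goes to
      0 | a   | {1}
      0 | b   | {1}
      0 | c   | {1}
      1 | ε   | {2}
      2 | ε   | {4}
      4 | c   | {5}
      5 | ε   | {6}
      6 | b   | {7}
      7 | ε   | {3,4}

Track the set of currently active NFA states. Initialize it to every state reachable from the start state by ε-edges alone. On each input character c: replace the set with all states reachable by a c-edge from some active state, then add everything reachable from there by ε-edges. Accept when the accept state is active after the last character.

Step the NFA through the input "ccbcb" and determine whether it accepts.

start: ε-closure({0}) = {0}
'c' @ 1: {1,2,4}
'c' @ 2: {5,6}
'b' @ 3: {3,4,7}  (accept∈set)
'c' @ 4: {5,6}
'b' @ 5: {3,4,7}  (accept∈set)
final: {3,4,7}; accept 3 in set

Answer: ACCEPT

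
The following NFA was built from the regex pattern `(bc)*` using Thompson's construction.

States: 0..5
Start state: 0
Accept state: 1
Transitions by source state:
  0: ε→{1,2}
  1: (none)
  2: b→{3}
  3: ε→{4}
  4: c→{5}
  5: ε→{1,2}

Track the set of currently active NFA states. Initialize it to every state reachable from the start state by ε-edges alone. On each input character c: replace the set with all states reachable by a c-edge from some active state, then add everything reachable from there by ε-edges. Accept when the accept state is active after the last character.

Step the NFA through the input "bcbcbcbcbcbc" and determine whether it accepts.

start: ε-closure({0}) = {0,1,2}
'b' @ 1: {3,4}
'c' @ 2: {1,2,5}  ✓accept
'b' @ 3: {3,4}
'c' @ 4: {1,2,5}  ✓accept
'b' @ 5: {3,4}
'c' @ 6: {1,2,5}  ✓accept
'b' @ 7: {3,4}
'c' @ 8: {1,2,5}  ✓accept
'b' @ 9: {3,4}
'c' @ 10: {1,2,5}  ✓accept
'b' @ 11: {3,4}
'c' @ 12: {1,2,5}  ✓accept
end set {1,2,5} — state 1 in

Answer: ACCEPT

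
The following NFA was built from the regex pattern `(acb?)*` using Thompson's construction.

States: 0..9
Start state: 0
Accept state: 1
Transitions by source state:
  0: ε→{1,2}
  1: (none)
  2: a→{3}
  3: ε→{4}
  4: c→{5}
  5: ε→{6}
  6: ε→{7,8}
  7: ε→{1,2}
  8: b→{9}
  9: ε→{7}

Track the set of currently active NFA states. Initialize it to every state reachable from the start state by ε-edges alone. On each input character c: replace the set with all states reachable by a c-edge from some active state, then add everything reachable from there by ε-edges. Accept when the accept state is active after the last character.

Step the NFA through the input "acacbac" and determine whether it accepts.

Answer: ACCEPT

Derivation:
initial (ε-close {0}): {0,1,2}
'a' @ 1: {3,4}
'c' @ 2: {1,2,5,6,7,8}  (accept∈set)
'a' @ 3: {3,4}
'c' @ 4: {1,2,5,6,7,8}  (accept∈set)
'b' @ 5: {1,2,7,9}  (accept∈set)
'a' @ 6: {3,4}
'c' @ 7: {1,2,5,6,7,8}  (accept∈set)
after full input: {1,2,5,6,7,8}  (accept=1 in)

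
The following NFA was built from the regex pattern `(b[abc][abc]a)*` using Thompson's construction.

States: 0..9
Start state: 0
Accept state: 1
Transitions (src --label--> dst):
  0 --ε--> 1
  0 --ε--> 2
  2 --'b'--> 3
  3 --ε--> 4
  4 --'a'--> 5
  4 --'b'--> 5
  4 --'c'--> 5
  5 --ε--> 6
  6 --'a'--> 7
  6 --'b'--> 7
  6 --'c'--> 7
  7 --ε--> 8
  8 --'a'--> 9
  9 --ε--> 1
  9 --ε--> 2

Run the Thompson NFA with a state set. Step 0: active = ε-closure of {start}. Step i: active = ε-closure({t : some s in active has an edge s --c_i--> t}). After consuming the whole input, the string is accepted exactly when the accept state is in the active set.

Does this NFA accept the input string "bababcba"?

initial (ε-close {0}): {0,1,2}
'b' @ 1: {3,4}
'a' @ 2: {5,6}
'b' @ 3: {7,8}
'a' @ 4: {1,2,9}  ✓accept
'b' @ 5: {3,4}
'c' @ 6: {5,6}
'b' @ 7: {7,8}
'a' @ 8: {1,2,9}  ✓accept
final: {1,2,9}; accept 1 in set

Answer: ACCEPT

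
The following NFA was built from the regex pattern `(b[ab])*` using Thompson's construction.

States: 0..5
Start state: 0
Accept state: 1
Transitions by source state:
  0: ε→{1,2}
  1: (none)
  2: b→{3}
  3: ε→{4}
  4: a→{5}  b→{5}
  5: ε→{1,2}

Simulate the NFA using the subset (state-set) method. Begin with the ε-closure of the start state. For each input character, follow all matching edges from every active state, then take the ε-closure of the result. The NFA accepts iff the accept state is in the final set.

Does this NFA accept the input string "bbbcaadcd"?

initial (ε-close {0}): {0,1,2}
'b' @ 1: {3,4}
'b' @ 2: {1,2,5}  ✓accept
'b' @ 3: {3,4}
'c' @ 4: {}  — state set empty
rest 'aadcd' ignored (set empty)
end set {} — state 1 not in

Answer: REJECT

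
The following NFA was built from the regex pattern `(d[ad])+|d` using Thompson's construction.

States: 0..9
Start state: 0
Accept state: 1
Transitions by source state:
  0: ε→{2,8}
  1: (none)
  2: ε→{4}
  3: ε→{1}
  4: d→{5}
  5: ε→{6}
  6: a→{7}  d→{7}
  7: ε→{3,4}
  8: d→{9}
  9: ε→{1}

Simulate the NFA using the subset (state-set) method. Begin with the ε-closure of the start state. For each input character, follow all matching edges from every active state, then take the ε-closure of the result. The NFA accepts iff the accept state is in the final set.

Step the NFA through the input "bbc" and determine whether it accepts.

Answer: REJECT

Derivation:
S₀ = ε-closure({0}) = {0,2,4,8}
'b' @ 1: {}  — state set empty
rest 'bc' ignored (set empty)
end set {} — state 1 not in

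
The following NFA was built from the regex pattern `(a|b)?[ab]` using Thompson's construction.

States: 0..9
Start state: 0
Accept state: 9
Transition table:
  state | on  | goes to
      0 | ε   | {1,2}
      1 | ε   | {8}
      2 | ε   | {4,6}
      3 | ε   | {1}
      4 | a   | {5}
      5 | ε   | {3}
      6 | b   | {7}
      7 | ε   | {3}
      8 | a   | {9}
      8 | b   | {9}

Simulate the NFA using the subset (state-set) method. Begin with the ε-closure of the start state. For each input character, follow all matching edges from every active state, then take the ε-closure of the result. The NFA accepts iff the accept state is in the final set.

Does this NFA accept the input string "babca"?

S₀ = ε-closure({0}) = {0,1,2,4,6,8}
'b' @ 1: {1,3,7,8,9}  (accept∈set)
'a' @ 2: {9}  (accept∈set)
'b' @ 3: {}  — state set empty
rest 'ca' ignored (set empty)
after full input: {}  (accept=9 not in)

Answer: REJECT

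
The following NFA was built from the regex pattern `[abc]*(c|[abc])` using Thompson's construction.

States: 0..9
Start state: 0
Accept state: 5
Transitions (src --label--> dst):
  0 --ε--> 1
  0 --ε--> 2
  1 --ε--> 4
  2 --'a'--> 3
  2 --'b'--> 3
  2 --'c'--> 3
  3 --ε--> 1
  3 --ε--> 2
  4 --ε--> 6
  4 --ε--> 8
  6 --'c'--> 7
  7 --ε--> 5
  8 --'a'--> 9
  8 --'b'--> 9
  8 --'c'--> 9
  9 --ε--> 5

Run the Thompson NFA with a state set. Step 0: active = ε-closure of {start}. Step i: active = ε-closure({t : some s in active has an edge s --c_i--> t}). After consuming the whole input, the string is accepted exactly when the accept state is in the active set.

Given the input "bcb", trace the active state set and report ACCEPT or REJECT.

Answer: ACCEPT

Steps:
S₀ = ε-closure({0}) = {0,1,2,4,6,8}
'b' @ 1: {1,2,3,4,5,6,8,9}  (accept∈set)
'c' @ 2: {1,2,3,4,5,6,7,8,9}  (accept∈set)
'b' @ 3: {1,2,3,4,5,6,8,9}  (accept∈set)
end set {1,2,3,4,5,6,8,9} — state 5 in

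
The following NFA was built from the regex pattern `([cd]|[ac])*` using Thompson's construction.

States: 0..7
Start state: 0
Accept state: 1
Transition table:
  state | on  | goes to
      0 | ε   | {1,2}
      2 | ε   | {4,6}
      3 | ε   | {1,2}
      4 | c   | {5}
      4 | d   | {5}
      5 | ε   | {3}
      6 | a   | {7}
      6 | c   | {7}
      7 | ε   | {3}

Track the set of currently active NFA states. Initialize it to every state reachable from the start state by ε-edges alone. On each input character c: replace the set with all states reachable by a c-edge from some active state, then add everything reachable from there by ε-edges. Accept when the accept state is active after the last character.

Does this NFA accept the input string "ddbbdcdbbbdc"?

Answer: REJECT

Derivation:
initial (ε-close {0}): {0,1,2,4,6}
'd' @ 1: {1,2,3,4,5,6}  [accepting]
'd' @ 2: {1,2,3,4,5,6}  [accepting]
'b' @ 3: {}  — dead — no transitions
rest 'bdcdbbbdc' ignored (set empty)
after full input: {}  (accept=1 not in)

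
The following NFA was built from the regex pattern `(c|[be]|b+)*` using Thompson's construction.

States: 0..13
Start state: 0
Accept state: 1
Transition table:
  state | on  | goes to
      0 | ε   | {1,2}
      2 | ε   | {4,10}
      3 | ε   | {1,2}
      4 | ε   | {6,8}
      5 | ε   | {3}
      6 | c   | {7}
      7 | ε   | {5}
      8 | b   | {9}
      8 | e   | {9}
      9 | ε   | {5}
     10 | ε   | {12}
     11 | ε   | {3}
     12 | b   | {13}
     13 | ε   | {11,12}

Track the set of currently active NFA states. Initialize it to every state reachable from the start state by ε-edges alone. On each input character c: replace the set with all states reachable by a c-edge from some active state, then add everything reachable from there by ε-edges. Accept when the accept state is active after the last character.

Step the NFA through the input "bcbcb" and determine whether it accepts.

initial (ε-close {0}): {0,1,2,4,6,8,10,12}
'b' @ 1: {1,2,3,4,5,6,8,9,10,11,12,13}  ✓accept
'c' @ 2: {1,2,3,4,5,6,7,8,10,12}  ✓accept
'b' @ 3: {1,2,3,4,5,6,8,9,10,11,12,13}  ✓accept
'c' @ 4: {1,2,3,4,5,6,7,8,10,12}  ✓accept
'b' @ 5: {1,2,3,4,5,6,8,9,10,11,12,13}  ✓accept
end set {1,2,3,4,5,6,8,9,10,11,12,13} — state 1 in

Answer: ACCEPT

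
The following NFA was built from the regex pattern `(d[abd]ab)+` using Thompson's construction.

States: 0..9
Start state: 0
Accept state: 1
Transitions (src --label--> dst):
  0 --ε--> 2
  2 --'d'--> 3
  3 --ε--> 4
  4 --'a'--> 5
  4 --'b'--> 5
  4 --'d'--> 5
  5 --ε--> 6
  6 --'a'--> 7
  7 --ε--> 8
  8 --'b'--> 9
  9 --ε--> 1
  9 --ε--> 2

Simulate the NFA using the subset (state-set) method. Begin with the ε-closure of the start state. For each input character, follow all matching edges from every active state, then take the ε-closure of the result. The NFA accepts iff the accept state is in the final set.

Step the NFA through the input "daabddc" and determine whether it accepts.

Answer: REJECT

Derivation:
initial (ε-close {0}): {0,2}
'd' @ 1: {3,4}
'a' @ 2: {5,6}
'a' @ 3: {7,8}
'b' @ 4: {1,2,9}  ✓accept
'd' @ 5: {3,4}
'd' @ 6: {5,6}
'c' @ 7: {}  — state set empty
after full input: {}  (accept=1 not in)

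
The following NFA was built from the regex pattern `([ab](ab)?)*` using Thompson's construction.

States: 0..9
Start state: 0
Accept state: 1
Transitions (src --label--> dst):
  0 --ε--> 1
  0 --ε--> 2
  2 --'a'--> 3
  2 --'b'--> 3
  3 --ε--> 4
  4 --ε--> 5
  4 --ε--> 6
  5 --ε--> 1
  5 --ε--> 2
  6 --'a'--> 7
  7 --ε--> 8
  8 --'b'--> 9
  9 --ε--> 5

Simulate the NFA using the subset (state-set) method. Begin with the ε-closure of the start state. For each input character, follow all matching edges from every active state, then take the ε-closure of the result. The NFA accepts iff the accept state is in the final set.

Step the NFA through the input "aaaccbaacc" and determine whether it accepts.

Answer: REJECT

Trace:
initial (ε-close {0}): {0,1,2}
'a' @ 1: {1,2,3,4,5,6}  ✓accept
'a' @ 2: {1,2,3,4,5,6,7,8}  ✓accept
'a' @ 3: {1,2,3,4,5,6,7,8}  ✓accept
'c' @ 4: {}  — dead — no transitions
rest 'cbaacc' ignored (set empty)
end set {} — state 1 not in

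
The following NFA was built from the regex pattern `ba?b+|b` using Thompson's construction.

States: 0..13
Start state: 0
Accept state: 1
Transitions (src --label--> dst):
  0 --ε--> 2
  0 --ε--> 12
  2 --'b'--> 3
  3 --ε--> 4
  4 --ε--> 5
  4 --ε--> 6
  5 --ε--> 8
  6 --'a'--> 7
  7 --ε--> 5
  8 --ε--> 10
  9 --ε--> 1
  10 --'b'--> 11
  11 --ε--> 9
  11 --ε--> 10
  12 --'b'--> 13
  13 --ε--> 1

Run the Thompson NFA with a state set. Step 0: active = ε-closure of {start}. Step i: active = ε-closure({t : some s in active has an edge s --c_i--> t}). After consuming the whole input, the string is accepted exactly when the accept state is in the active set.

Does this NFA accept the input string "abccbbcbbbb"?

Answer: REJECT

Derivation:
start: ε-closure({0}) = {0,2,12}
'a' @ 1: {}  — state set empty
rest 'bccbbcbbbb' ignored (set empty)
after full input: {}  (accept=1 not in)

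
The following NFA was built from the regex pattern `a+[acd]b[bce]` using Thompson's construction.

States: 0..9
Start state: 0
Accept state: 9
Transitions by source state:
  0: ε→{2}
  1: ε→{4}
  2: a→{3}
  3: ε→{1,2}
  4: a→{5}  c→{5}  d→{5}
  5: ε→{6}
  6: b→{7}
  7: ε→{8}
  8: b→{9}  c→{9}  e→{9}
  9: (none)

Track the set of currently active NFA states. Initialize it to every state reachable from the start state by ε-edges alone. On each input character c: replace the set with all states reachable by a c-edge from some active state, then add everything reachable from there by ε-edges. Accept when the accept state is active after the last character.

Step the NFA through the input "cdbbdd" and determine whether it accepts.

initial (ε-close {0}): {0,2}
'c' @ 1: {}  — dead — no transitions
rest 'dbbdd' ignored (set empty)
after full input: {}  (accept=9 not in)

Answer: REJECT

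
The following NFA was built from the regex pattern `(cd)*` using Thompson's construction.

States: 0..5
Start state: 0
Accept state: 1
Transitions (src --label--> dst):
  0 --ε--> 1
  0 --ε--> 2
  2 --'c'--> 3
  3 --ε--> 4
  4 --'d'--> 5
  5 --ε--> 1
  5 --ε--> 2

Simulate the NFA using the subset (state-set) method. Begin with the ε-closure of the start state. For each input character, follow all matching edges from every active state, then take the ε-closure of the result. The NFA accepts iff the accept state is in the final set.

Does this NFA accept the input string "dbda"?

start: ε-closure({0}) = {0,1,2}
'd' @ 1: {}  — dead — no transitions
rest 'bda' ignored (set empty)
after full input: {}  (accept=1 not in)

Answer: REJECT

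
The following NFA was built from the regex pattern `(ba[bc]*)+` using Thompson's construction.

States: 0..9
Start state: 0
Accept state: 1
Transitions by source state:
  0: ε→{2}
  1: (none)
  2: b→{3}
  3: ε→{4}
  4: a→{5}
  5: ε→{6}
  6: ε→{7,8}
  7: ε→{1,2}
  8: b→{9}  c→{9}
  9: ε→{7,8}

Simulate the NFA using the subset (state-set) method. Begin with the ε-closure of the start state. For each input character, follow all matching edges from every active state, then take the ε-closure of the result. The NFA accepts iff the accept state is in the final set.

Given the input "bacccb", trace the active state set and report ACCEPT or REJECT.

initial (ε-close {0}): {0,2}
'b' @ 1: {3,4}
'a' @ 2: {1,2,5,6,7,8}  ✓accept
'c' @ 3: {1,2,7,8,9}  ✓accept
'c' @ 4: {1,2,7,8,9}  ✓accept
'c' @ 5: {1,2,7,8,9}  ✓accept
'b' @ 6: {1,2,3,4,7,8,9}  ✓accept
final: {1,2,3,4,7,8,9}; accept 1 in set

Answer: ACCEPT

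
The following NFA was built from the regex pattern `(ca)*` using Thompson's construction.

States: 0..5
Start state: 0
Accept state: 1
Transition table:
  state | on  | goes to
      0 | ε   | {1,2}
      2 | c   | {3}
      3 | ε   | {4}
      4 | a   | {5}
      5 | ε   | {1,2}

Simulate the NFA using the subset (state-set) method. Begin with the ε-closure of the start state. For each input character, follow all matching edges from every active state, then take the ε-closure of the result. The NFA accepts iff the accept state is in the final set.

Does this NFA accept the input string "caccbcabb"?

Answer: REJECT

Trace:
start: ε-closure({0}) = {0,1,2}
'c' @ 1: {3,4}
'a' @ 2: {1,2,5}  [accepting]
'c' @ 3: {3,4}
'c' @ 4: {}  — no active states
rest 'bcabb' ignored (set empty)
after full input: {}  (accept=1 not in)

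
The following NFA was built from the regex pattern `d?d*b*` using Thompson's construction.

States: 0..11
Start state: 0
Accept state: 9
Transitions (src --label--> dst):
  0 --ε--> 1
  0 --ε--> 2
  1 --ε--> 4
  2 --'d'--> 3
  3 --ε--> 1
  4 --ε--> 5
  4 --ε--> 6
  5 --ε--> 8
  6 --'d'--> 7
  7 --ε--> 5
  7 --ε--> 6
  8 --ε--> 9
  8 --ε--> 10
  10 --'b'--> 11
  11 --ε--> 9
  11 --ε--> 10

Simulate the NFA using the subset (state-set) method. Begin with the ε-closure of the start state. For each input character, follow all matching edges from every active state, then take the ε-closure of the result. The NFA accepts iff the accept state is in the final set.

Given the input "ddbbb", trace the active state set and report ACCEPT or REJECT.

S₀ = ε-closure({0}) = {0,1,2,4,5,6,8,9,10}
'd' @ 1: {1,3,4,5,6,7,8,9,10}  [accepting]
'd' @ 2: {5,6,7,8,9,10}  [accepting]
'b' @ 3: {9,10,11}  [accepting]
'b' @ 4: {9,10,11}  [accepting]
'b' @ 5: {9,10,11}  [accepting]
after full input: {9,10,11}  (accept=9 in)

Answer: ACCEPT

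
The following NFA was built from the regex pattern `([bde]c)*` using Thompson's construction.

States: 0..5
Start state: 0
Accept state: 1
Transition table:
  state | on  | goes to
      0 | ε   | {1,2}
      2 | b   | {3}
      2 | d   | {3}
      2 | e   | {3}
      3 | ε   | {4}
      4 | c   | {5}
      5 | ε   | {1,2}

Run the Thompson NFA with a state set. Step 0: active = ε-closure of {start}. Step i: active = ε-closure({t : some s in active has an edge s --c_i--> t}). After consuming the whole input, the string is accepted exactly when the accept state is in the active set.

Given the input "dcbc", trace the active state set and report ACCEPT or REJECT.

Answer: ACCEPT

Steps:
start: ε-closure({0}) = {0,1,2}
'd' @ 1: {3,4}
'c' @ 2: {1,2,5}  ✓accept
'b' @ 3: {3,4}
'c' @ 4: {1,2,5}  ✓accept
final: {1,2,5}; accept 1 in set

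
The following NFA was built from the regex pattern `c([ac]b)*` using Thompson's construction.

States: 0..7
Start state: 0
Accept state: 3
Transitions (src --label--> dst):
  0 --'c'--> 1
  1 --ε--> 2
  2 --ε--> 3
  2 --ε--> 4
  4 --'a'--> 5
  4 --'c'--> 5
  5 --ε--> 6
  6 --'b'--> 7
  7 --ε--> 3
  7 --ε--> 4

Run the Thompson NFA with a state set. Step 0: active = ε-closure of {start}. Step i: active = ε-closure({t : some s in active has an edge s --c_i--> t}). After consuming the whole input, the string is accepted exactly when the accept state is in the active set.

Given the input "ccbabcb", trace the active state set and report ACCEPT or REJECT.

Answer: ACCEPT

Derivation:
initial (ε-close {0}): {0}
'c' @ 1: {1,2,3,4}  (accept∈set)
'c' @ 2: {5,6}
'b' @ 3: {3,4,7}  (accept∈set)
'a' @ 4: {5,6}
'b' @ 5: {3,4,7}  (accept∈set)
'c' @ 6: {5,6}
'b' @ 7: {3,4,7}  (accept∈set)
final: {3,4,7}; accept 3 in set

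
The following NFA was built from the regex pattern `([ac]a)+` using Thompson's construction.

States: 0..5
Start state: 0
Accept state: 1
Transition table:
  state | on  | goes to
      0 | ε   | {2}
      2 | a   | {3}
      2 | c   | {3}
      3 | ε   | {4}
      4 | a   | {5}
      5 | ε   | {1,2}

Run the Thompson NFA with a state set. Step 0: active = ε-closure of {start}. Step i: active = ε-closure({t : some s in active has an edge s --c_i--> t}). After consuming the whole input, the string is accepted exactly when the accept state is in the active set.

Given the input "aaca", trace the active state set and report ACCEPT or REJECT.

Answer: ACCEPT

Trace:
S₀ = ε-closure({0}) = {0,2}
'a' @ 1: {3,4}
'a' @ 2: {1,2,5}  ✓accept
'c' @ 3: {3,4}
'a' @ 4: {1,2,5}  ✓accept
after full input: {1,2,5}  (accept=1 in)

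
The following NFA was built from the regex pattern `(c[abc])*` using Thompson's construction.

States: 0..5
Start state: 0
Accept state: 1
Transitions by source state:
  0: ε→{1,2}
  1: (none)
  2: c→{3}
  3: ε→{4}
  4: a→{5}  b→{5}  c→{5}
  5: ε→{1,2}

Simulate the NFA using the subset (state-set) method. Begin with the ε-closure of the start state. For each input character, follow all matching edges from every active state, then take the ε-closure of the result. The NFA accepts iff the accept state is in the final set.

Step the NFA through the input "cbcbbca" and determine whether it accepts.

S₀ = ε-closure({0}) = {0,1,2}
'c' @ 1: {3,4}
'b' @ 2: {1,2,5}  ✓accept
'c' @ 3: {3,4}
'b' @ 4: {1,2,5}  ✓accept
'b' @ 5: {}  — state set empty
rest 'ca' ignored (set empty)
final: {}; accept 1 not in set

Answer: REJECT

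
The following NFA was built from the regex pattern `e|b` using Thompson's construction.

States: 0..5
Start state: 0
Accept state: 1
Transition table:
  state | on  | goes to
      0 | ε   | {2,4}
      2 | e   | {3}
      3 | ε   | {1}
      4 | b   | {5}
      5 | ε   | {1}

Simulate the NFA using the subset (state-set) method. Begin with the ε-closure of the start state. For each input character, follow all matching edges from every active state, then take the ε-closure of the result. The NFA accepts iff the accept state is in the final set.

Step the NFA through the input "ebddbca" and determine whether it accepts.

Answer: REJECT

Steps:
S₀ = ε-closure({0}) = {0,2,4}
'e' @ 1: {1,3}  ✓accept
'b' @ 2: {}  — state set empty
rest 'ddbca' ignored (set empty)
final: {}; accept 1 not in set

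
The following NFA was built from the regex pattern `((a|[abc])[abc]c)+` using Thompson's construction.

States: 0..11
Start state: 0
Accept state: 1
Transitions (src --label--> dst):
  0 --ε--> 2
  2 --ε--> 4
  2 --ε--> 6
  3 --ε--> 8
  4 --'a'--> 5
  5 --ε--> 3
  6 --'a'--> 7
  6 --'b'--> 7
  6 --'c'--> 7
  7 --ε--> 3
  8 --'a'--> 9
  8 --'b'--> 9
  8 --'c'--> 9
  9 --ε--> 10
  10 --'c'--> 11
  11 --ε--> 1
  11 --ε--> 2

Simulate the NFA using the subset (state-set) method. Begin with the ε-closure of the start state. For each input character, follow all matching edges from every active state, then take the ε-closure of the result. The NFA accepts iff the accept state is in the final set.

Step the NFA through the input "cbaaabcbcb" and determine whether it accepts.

Answer: REJECT

Derivation:
start: ε-closure({0}) = {0,2,4,6}
'c' @ 1: {3,7,8}
'b' @ 2: {9,10}
'a' @ 3: {}  — state set empty
rest 'aabcbcb' ignored (set empty)
end set {} — state 1 not in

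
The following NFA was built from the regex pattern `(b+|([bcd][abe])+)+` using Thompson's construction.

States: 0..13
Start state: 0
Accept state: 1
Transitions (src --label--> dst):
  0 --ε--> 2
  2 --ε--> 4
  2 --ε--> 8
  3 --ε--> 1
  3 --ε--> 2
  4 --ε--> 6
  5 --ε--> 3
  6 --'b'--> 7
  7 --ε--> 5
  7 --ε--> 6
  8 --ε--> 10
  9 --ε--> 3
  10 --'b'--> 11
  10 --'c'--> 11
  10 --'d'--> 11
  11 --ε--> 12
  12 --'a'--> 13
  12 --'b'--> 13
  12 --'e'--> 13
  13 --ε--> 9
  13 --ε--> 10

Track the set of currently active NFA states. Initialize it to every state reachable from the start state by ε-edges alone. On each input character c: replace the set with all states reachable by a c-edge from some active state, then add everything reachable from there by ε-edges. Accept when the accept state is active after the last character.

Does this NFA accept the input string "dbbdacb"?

Answer: ACCEPT

Steps:
start: ε-closure({0}) = {0,2,4,6,8,10}
'd' @ 1: {11,12}
'b' @ 2: {1,2,3,4,6,8,9,10,13}  (accept∈set)
'b' @ 3: {1,2,3,4,5,6,7,8,10,11,12}  (accept∈set)
'd' @ 4: {11,12}
'a' @ 5: {1,2,3,4,6,8,9,10,13}  (accept∈set)
'c' @ 6: {11,12}
'b' @ 7: {1,2,3,4,6,8,9,10,13}  (accept∈set)
end set {1,2,3,4,6,8,9,10,13} — state 1 in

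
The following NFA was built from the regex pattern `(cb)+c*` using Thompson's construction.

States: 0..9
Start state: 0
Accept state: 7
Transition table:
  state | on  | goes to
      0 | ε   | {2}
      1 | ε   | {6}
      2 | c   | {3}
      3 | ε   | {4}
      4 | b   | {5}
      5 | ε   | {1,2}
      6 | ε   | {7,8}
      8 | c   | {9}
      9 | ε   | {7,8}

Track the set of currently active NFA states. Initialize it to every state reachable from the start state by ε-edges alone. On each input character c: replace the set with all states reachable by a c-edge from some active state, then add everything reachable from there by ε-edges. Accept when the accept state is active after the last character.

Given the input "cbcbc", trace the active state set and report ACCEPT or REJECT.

Answer: ACCEPT

Trace:
start: ε-closure({0}) = {0,2}
'c' @ 1: {3,4}
'b' @ 2: {1,2,5,6,7,8}  (accept∈set)
'c' @ 3: {3,4,7,8,9}  (accept∈set)
'b' @ 4: {1,2,5,6,7,8}  (accept∈set)
'c' @ 5: {3,4,7,8,9}  (accept∈set)
end set {3,4,7,8,9} — state 7 in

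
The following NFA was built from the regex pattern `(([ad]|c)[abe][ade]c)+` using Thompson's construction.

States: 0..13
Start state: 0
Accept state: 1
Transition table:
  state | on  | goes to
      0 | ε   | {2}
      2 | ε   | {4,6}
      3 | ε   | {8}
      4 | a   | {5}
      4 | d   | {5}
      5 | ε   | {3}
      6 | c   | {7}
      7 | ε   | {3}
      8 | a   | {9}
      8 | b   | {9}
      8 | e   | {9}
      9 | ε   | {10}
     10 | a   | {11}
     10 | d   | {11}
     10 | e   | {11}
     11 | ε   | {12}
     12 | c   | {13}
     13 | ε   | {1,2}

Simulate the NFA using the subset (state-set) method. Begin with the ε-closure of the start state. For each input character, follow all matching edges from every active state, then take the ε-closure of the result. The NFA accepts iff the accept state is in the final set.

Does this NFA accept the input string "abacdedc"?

S₀ = ε-closure({0}) = {0,2,4,6}
'a' @ 1: {3,5,8}
'b' @ 2: {9,10}
'a' @ 3: {11,12}
'c' @ 4: {1,2,4,6,13}  (accept∈set)
'd' @ 5: {3,5,8}
'e' @ 6: {9,10}
'd' @ 7: {11,12}
'c' @ 8: {1,2,4,6,13}  (accept∈set)
end set {1,2,4,6,13} — state 1 in

Answer: ACCEPT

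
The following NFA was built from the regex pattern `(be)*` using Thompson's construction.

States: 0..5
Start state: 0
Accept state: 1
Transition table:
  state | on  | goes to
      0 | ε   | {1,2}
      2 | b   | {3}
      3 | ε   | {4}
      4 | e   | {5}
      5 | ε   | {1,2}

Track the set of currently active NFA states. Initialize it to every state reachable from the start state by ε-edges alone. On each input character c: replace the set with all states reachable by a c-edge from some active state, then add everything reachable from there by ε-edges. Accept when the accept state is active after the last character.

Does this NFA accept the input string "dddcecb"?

start: ε-closure({0}) = {0,1,2}
'd' @ 1: {}  — dead — no transitions
rest 'ddcecb' ignored (set empty)
after full input: {}  (accept=1 not in)

Answer: REJECT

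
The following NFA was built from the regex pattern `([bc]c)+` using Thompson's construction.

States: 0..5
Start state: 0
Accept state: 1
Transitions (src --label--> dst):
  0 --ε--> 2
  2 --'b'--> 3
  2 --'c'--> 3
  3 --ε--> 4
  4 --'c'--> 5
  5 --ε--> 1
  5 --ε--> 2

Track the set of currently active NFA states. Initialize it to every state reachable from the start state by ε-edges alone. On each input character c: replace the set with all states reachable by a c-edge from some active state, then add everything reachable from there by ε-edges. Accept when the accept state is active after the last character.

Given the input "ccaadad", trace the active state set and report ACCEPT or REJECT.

Answer: REJECT

Derivation:
S₀ = ε-closure({0}) = {0,2}
'c' @ 1: {3,4}
'c' @ 2: {1,2,5}  [accepting]
'a' @ 3: {}  — dead — no transitions
rest 'adad' ignored (set empty)
after full input: {}  (accept=1 not in)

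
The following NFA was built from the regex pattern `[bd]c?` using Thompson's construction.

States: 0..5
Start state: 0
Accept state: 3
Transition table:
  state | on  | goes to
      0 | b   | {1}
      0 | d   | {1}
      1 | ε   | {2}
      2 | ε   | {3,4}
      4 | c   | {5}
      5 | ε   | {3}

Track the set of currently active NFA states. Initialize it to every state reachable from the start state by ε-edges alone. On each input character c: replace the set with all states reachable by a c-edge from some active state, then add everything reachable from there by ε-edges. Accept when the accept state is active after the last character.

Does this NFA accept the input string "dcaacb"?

S₀ = ε-closure({0}) = {0}
'd' @ 1: {1,2,3,4}  (accept∈set)
'c' @ 2: {3,5}  (accept∈set)
'a' @ 3: {}  — no active states
rest 'acb' ignored (set empty)
end set {} — state 3 not in

Answer: REJECT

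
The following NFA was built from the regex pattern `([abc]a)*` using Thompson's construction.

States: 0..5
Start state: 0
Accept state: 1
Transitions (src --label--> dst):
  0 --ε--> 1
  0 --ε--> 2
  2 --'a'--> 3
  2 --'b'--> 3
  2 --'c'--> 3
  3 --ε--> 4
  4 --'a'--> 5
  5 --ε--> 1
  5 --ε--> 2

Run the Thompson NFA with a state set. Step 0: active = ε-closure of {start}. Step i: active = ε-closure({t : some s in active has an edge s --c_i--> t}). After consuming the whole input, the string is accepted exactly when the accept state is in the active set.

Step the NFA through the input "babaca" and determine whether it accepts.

Answer: ACCEPT

Steps:
initial (ε-close {0}): {0,1,2}
'b' @ 1: {3,4}
'a' @ 2: {1,2,5}  [accepting]
'b' @ 3: {3,4}
'a' @ 4: {1,2,5}  [accepting]
'c' @ 5: {3,4}
'a' @ 6: {1,2,5}  [accepting]
end set {1,2,5} — state 1 in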